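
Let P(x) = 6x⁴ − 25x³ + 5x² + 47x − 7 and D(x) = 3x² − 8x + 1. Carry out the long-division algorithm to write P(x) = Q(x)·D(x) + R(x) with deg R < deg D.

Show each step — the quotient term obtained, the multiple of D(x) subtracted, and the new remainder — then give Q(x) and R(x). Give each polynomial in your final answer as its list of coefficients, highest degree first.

Step 1: lead(6x⁴ − 25x³ + 5x² + 47x − 7) ÷ lead(D) = 6x⁴ ÷ 3x² = 2x². Subtract (2x²)·D = 6x⁴ − 16x³ + 2x². Remainder: −9x³ + 3x² + 47x − 7.
Step 2: lead(−9x³ + 3x² + 47x − 7) ÷ lead(D) = −9x³ ÷ 3x² = −3x. Subtract (−3x)·D = −9x³ + 24x² − 3x. Remainder: −21x² + 50x − 7.
Step 3: lead(−21x² + 50x − 7) ÷ lead(D) = −21x² ÷ 3x² = −7. Subtract (−7)·D = −21x² + 56x − 7. Remainder: −6x.

Q = [2, -3, -7]; R = [-6, 0]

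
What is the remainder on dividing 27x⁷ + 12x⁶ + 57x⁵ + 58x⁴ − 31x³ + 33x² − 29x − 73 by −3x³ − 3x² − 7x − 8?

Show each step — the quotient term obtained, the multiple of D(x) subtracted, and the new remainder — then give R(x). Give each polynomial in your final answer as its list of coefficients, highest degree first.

R = [5, -5, -9]

Step 1: lead(27x⁷ + 12x⁶ + 57x⁵ + 58x⁴ − 31x³ + 33x² − 29x − 73) ÷ lead(D) = 27x⁷ ÷ −3x³ = −9x⁴. Subtract (−9x⁴)·D = 27x⁷ + 27x⁶ + 63x⁵ + 72x⁴. Remainder: −15x⁶ − 6x⁵ − 14x⁴ − 31x³ + 33x² − 29x − 73.
Step 2: lead(−15x⁶ − 6x⁵ − 14x⁴ − 31x³ + 33x² − 29x − 73) ÷ lead(D) = −15x⁶ ÷ −3x³ = 5x³. Subtract (5x³)·D = −15x⁶ − 15x⁵ − 35x⁴ − 40x³. Remainder: 9x⁵ + 21x⁴ + 9x³ + 33x² − 29x − 73.
Step 3: lead(9x⁵ + 21x⁴ + 9x³ + 33x² − 29x − 73) ÷ lead(D) = 9x⁵ ÷ −3x³ = −3x². Subtract (−3x²)·D = 9x⁵ + 9x⁴ + 21x³ + 24x². Remainder: 12x⁴ − 12x³ + 9x² − 29x − 73.
Step 4: lead(12x⁴ − 12x³ + 9x² − 29x − 73) ÷ lead(D) = 12x⁴ ÷ −3x³ = −4x. Subtract (−4x)·D = 12x⁴ + 12x³ + 28x² + 32x. Remainder: −24x³ − 19x² − 61x − 73.
Step 5: lead(−24x³ − 19x² − 61x − 73) ÷ lead(D) = −24x³ ÷ −3x³ = 8. Subtract (8)·D = −24x³ − 24x² − 56x − 64. Remainder: 5x² − 5x − 9.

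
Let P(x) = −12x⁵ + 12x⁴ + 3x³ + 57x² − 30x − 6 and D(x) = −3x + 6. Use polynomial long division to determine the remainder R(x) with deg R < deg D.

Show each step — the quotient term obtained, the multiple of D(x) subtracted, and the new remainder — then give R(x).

Step 1: lead(−12x⁵ + 12x⁴ + 3x³ + 57x² − 30x − 6) ÷ lead(D) = −12x⁵ ÷ −3x = 4x⁴. Subtract (4x⁴)·D = −12x⁵ + 24x⁴. Remainder: −12x⁴ + 3x³ + 57x² − 30x − 6.
Step 2: lead(−12x⁴ + 3x³ + 57x² − 30x − 6) ÷ lead(D) = −12x⁴ ÷ −3x = 4x³. Subtract (4x³)·D = −12x⁴ + 24x³. Remainder: −21x³ + 57x² − 30x − 6.
Step 3: lead(−21x³ + 57x² − 30x − 6) ÷ lead(D) = −21x³ ÷ −3x = 7x². Subtract (7x²)·D = −21x³ + 42x². Remainder: 15x² − 30x − 6.
Step 4: lead(15x² − 30x − 6) ÷ lead(D) = 15x² ÷ −3x = −5x. Subtract (−5x)·D = 15x² − 30x. Remainder: −6.

R(x) = −6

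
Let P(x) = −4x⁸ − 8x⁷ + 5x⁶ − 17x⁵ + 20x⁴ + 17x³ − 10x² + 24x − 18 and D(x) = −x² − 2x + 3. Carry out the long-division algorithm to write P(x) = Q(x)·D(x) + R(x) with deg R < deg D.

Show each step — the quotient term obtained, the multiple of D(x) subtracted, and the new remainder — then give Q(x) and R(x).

Q(x) = 4x⁶ + 7x⁴ + 3x³ − 5x² + 2x − 9; R(x) = 9

Step 1: lead(−4x⁸ − 8x⁷ + 5x⁶ − 17x⁵ + 20x⁴ + 17x³ − 10x² + 24x − 18) ÷ lead(D) = −4x⁸ ÷ −x² = 4x⁶. Subtract (4x⁶)·D = −4x⁸ − 8x⁷ + 12x⁶. Remainder: −7x⁶ − 17x⁵ + 20x⁴ + 17x³ − 10x² + 24x − 18.
Step 2: lead(−7x⁶ − 17x⁵ + 20x⁴ + 17x³ − 10x² + 24x − 18) ÷ lead(D) = −7x⁶ ÷ −x² = 7x⁴. Subtract (7x⁴)·D = −7x⁶ − 14x⁵ + 21x⁴. Remainder: −3x⁵ − x⁴ + 17x³ − 10x² + 24x − 18.
Step 3: lead(−3x⁵ − x⁴ + 17x³ − 10x² + 24x − 18) ÷ lead(D) = −3x⁵ ÷ −x² = 3x³. Subtract (3x³)·D = −3x⁵ − 6x⁴ + 9x³. Remainder: 5x⁴ + 8x³ − 10x² + 24x − 18.
Step 4: lead(5x⁴ + 8x³ − 10x² + 24x − 18) ÷ lead(D) = 5x⁴ ÷ −x² = −5x². Subtract (−5x²)·D = 5x⁴ + 10x³ − 15x². Remainder: −2x³ + 5x² + 24x − 18.
Step 5: lead(−2x³ + 5x² + 24x − 18) ÷ lead(D) = −2x³ ÷ −x² = 2x. Subtract (2x)·D = −2x³ − 4x² + 6x. Remainder: 9x² + 18x − 18.
Step 6: lead(9x² + 18x − 18) ÷ lead(D) = 9x² ÷ −x² = −9. Subtract (−9)·D = 9x² + 18x − 27. Remainder: 9.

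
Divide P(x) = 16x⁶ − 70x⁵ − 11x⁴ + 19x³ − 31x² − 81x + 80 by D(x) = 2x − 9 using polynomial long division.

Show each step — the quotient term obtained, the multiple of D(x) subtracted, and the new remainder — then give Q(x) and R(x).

Step 1: lead(16x⁶ − 70x⁵ − 11x⁴ + 19x³ − 31x² − 81x + 80) ÷ lead(D) = 16x⁶ ÷ 2x = 8x⁵. Subtract (8x⁵)·D = 16x⁶ − 72x⁵. Remainder: 2x⁵ − 11x⁴ + 19x³ − 31x² − 81x + 80.
Step 2: lead(2x⁵ − 11x⁴ + 19x³ − 31x² − 81x + 80) ÷ lead(D) = 2x⁵ ÷ 2x = x⁴. Subtract (x⁴)·D = 2x⁵ − 9x⁴. Remainder: −2x⁴ + 19x³ − 31x² − 81x + 80.
Step 3: lead(−2x⁴ + 19x³ − 31x² − 81x + 80) ÷ lead(D) = −2x⁴ ÷ 2x = −x³. Subtract (−x³)·D = −2x⁴ + 9x³. Remainder: 10x³ − 31x² − 81x + 80.
Step 4: lead(10x³ − 31x² − 81x + 80) ÷ lead(D) = 10x³ ÷ 2x = 5x². Subtract (5x²)·D = 10x³ − 45x². Remainder: 14x² − 81x + 80.
Step 5: lead(14x² − 81x + 80) ÷ lead(D) = 14x² ÷ 2x = 7x. Subtract (7x)·D = 14x² − 63x. Remainder: −18x + 80.
Step 6: lead(−18x + 80) ÷ lead(D) = −18x ÷ 2x = −9. Subtract (−9)·D = −18x + 81. Remainder: −1.

Q(x) = 8x⁵ + x⁴ − x³ + 5x² + 7x − 9; R(x) = −1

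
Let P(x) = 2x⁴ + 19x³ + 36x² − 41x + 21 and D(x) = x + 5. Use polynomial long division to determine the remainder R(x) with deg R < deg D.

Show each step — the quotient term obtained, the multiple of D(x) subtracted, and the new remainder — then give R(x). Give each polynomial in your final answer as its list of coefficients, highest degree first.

Step 1: lead(2x⁴ + 19x³ + 36x² − 41x + 21) ÷ lead(D) = 2x⁴ ÷ x = 2x³. Subtract (2x³)·D = 2x⁴ + 10x³. Remainder: 9x³ + 36x² − 41x + 21.
Step 2: lead(9x³ + 36x² − 41x + 21) ÷ lead(D) = 9x³ ÷ x = 9x². Subtract (9x²)·D = 9x³ + 45x². Remainder: −9x² − 41x + 21.
Step 3: lead(−9x² − 41x + 21) ÷ lead(D) = −9x² ÷ x = −9x. Subtract (−9x)·D = −9x² − 45x. Remainder: 4x + 21.
Step 4: lead(4x + 21) ÷ lead(D) = 4x ÷ x = 4. Subtract (4)·D = 4x + 20. Remainder: 1.

R = [1]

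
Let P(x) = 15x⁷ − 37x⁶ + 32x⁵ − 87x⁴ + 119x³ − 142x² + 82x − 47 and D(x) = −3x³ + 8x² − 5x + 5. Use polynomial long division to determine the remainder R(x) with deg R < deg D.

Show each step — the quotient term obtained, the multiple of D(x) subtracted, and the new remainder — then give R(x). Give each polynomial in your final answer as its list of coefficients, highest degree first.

Step 1: lead(15x⁷ − 37x⁶ + 32x⁵ − 87x⁴ + 119x³ − 142x² + 82x − 47) ÷ lead(D) = 15x⁷ ÷ −3x³ = −5x⁴. Subtract (−5x⁴)·D = 15x⁷ − 40x⁶ + 25x⁵ − 25x⁴. Remainder: 3x⁶ + 7x⁵ − 62x⁴ + 119x³ − 142x² + 82x − 47.
Step 2: lead(3x⁶ + 7x⁵ − 62x⁴ + 119x³ − 142x² + 82x − 47) ÷ lead(D) = 3x⁶ ÷ −3x³ = −x³. Subtract (−x³)·D = 3x⁶ − 8x⁵ + 5x⁴ − 5x³. Remainder: 15x⁵ − 67x⁴ + 124x³ − 142x² + 82x − 47.
Step 3: lead(15x⁵ − 67x⁴ + 124x³ − 142x² + 82x − 47) ÷ lead(D) = 15x⁵ ÷ −3x³ = −5x². Subtract (−5x²)·D = 15x⁵ − 40x⁴ + 25x³ − 25x². Remainder: −27x⁴ + 99x³ − 117x² + 82x − 47.
Step 4: lead(−27x⁴ + 99x³ − 117x² + 82x − 47) ÷ lead(D) = −27x⁴ ÷ −3x³ = 9x. Subtract (9x)·D = −27x⁴ + 72x³ − 45x² + 45x. Remainder: 27x³ − 72x² + 37x − 47.
Step 5: lead(27x³ − 72x² + 37x − 47) ÷ lead(D) = 27x³ ÷ −3x³ = −9. Subtract (−9)·D = 27x³ − 72x² + 45x − 45. Remainder: −8x − 2.

R = [-8, -2]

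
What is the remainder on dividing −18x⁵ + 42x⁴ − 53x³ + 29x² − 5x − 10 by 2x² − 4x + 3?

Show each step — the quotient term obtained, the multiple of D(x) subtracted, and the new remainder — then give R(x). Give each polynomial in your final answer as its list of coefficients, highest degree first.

Step 1: lead(−18x⁵ + 42x⁴ − 53x³ + 29x² − 5x − 10) ÷ lead(D) = −18x⁵ ÷ 2x² = −9x³. Subtract (−9x³)·D = −18x⁵ + 36x⁴ − 27x³. Remainder: 6x⁴ − 26x³ + 29x² − 5x − 10.
Step 2: lead(6x⁴ − 26x³ + 29x² − 5x − 10) ÷ lead(D) = 6x⁴ ÷ 2x² = 3x². Subtract (3x²)·D = 6x⁴ − 12x³ + 9x². Remainder: −14x³ + 20x² − 5x − 10.
Step 3: lead(−14x³ + 20x² − 5x − 10) ÷ lead(D) = −14x³ ÷ 2x² = −7x. Subtract (−7x)·D = −14x³ + 28x² − 21x. Remainder: −8x² + 16x − 10.
Step 4: lead(−8x² + 16x − 10) ÷ lead(D) = −8x² ÷ 2x² = −4. Subtract (−4)·D = −8x² + 16x − 12. Remainder: 2.

R = [2]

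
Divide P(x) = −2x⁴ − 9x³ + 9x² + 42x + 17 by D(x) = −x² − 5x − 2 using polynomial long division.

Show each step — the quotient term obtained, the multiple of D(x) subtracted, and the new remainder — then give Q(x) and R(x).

Q(x) = 2x² − x − 8; R(x) = 1

Step 1: lead(−2x⁴ − 9x³ + 9x² + 42x + 17) ÷ lead(D) = −2x⁴ ÷ −x² = 2x². Subtract (2x²)·D = −2x⁴ − 10x³ − 4x². Remainder: x³ + 13x² + 42x + 17.
Step 2: lead(x³ + 13x² + 42x + 17) ÷ lead(D) = x³ ÷ −x² = −x. Subtract (−x)·D = x³ + 5x² + 2x. Remainder: 8x² + 40x + 17.
Step 3: lead(8x² + 40x + 17) ÷ lead(D) = 8x² ÷ −x² = −8. Subtract (−8)·D = 8x² + 40x + 16. Remainder: 1.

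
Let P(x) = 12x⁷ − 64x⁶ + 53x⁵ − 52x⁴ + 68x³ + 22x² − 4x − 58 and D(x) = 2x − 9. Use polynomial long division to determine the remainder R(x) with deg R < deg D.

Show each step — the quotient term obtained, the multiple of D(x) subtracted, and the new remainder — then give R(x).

Step 1: lead(12x⁷ − 64x⁶ + 53x⁵ − 52x⁴ + 68x³ + 22x² − 4x − 58) ÷ lead(D) = 12x⁷ ÷ 2x = 6x⁶. Subtract (6x⁶)·D = 12x⁷ − 54x⁶. Remainder: −10x⁶ + 53x⁵ − 52x⁴ + 68x³ + 22x² − 4x − 58.
Step 2: lead(−10x⁶ + 53x⁵ − 52x⁴ + 68x³ + 22x² − 4x − 58) ÷ lead(D) = −10x⁶ ÷ 2x = −5x⁵. Subtract (−5x⁵)·D = −10x⁶ + 45x⁵. Remainder: 8x⁵ − 52x⁴ + 68x³ + 22x² − 4x − 58.
Step 3: lead(8x⁵ − 52x⁴ + 68x³ + 22x² − 4x − 58) ÷ lead(D) = 8x⁵ ÷ 2x = 4x⁴. Subtract (4x⁴)·D = 8x⁵ − 36x⁴. Remainder: −16x⁴ + 68x³ + 22x² − 4x − 58.
Step 4: lead(−16x⁴ + 68x³ + 22x² − 4x − 58) ÷ lead(D) = −16x⁴ ÷ 2x = −8x³. Subtract (−8x³)·D = −16x⁴ + 72x³. Remainder: −4x³ + 22x² − 4x − 58.
Step 5: lead(−4x³ + 22x² − 4x − 58) ÷ lead(D) = −4x³ ÷ 2x = −2x². Subtract (−2x²)·D = −4x³ + 18x². Remainder: 4x² − 4x − 58.
Step 6: lead(4x² − 4x − 58) ÷ lead(D) = 4x² ÷ 2x = 2x. Subtract (2x)·D = 4x² − 18x. Remainder: 14x − 58.
Step 7: lead(14x − 58) ÷ lead(D) = 14x ÷ 2x = 7. Subtract (7)·D = 14x − 63. Remainder: 5.

R(x) = 5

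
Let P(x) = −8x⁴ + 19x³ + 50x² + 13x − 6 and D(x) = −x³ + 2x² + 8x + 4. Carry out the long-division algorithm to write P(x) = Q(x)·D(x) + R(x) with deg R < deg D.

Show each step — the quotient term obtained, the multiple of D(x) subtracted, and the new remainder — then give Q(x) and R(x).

Q(x) = 8x − 3; R(x) = −8x² + 5x + 6

Step 1: lead(−8x⁴ + 19x³ + 50x² + 13x − 6) ÷ lead(D) = −8x⁴ ÷ −x³ = 8x. Subtract (8x)·D = −8x⁴ + 16x³ + 64x² + 32x. Remainder: 3x³ − 14x² − 19x − 6.
Step 2: lead(3x³ − 14x² − 19x − 6) ÷ lead(D) = 3x³ ÷ −x³ = −3. Subtract (−3)·D = 3x³ − 6x² − 24x − 12. Remainder: −8x² + 5x + 6.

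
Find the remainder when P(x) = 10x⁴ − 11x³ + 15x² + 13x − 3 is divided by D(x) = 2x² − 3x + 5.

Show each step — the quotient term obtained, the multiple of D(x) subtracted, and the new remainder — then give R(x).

Step 1: lead(10x⁴ − 11x³ + 15x² + 13x − 3) ÷ lead(D) = 10x⁴ ÷ 2x² = 5x². Subtract (5x²)·D = 10x⁴ − 15x³ + 25x². Remainder: 4x³ − 10x² + 13x − 3.
Step 2: lead(4x³ − 10x² + 13x − 3) ÷ lead(D) = 4x³ ÷ 2x² = 2x. Subtract (2x)·D = 4x³ − 6x² + 10x. Remainder: −4x² + 3x − 3.
Step 3: lead(−4x² + 3x − 3) ÷ lead(D) = −4x² ÷ 2x² = −2. Subtract (−2)·D = −4x² + 6x − 10. Remainder: −3x + 7.

R(x) = −3x + 7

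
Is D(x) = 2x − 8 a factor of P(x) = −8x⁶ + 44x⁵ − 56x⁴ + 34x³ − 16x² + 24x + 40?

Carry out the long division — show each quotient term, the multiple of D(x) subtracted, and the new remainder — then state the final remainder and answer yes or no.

Step 1: lead(−8x⁶ + 44x⁵ − 56x⁴ + 34x³ − 16x² + 24x + 40) ÷ lead(D) = −8x⁶ ÷ 2x = −4x⁵. Subtract (−4x⁵)·D = −8x⁶ + 32x⁵. Remainder: 12x⁵ − 56x⁴ + 34x³ − 16x² + 24x + 40.
Step 2: lead(12x⁵ − 56x⁴ + 34x³ − 16x² + 24x + 40) ÷ lead(D) = 12x⁵ ÷ 2x = 6x⁴. Subtract (6x⁴)·D = 12x⁵ − 48x⁴. Remainder: −8x⁴ + 34x³ − 16x² + 24x + 40.
Step 3: lead(−8x⁴ + 34x³ − 16x² + 24x + 40) ÷ lead(D) = −8x⁴ ÷ 2x = −4x³. Subtract (−4x³)·D = −8x⁴ + 32x³. Remainder: 2x³ − 16x² + 24x + 40.
Step 4: lead(2x³ − 16x² + 24x + 40) ÷ lead(D) = 2x³ ÷ 2x = x². Subtract (x²)·D = 2x³ − 8x². Remainder: −8x² + 24x + 40.
Step 5: lead(−8x² + 24x + 40) ÷ lead(D) = −8x² ÷ 2x = −4x. Subtract (−4x)·D = −8x² + 32x. Remainder: −8x + 40.
Step 6: lead(−8x + 40) ÷ lead(D) = −8x ÷ 2x = −4. Subtract (−4)·D = −8x + 32. Remainder: 8.

R(x) = 8, so D(x) is not a factor of P(x). no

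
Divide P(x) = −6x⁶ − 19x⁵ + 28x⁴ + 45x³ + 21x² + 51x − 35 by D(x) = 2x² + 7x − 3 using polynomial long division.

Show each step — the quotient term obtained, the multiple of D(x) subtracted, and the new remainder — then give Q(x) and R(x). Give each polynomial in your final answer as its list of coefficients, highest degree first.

Q = [-3, 1, 6, 3, 9]; R = [-3, -8]

Step 1: lead(−6x⁶ − 19x⁵ + 28x⁴ + 45x³ + 21x² + 51x − 35) ÷ lead(D) = −6x⁶ ÷ 2x² = −3x⁴. Subtract (−3x⁴)·D = −6x⁶ − 21x⁵ + 9x⁴. Remainder: 2x⁵ + 19x⁴ + 45x³ + 21x² + 51x − 35.
Step 2: lead(2x⁵ + 19x⁴ + 45x³ + 21x² + 51x − 35) ÷ lead(D) = 2x⁵ ÷ 2x² = x³. Subtract (x³)·D = 2x⁵ + 7x⁴ − 3x³. Remainder: 12x⁴ + 48x³ + 21x² + 51x − 35.
Step 3: lead(12x⁴ + 48x³ + 21x² + 51x − 35) ÷ lead(D) = 12x⁴ ÷ 2x² = 6x². Subtract (6x²)·D = 12x⁴ + 42x³ − 18x². Remainder: 6x³ + 39x² + 51x − 35.
Step 4: lead(6x³ + 39x² + 51x − 35) ÷ lead(D) = 6x³ ÷ 2x² = 3x. Subtract (3x)·D = 6x³ + 21x² − 9x. Remainder: 18x² + 60x − 35.
Step 5: lead(18x² + 60x − 35) ÷ lead(D) = 18x² ÷ 2x² = 9. Subtract (9)·D = 18x² + 63x − 27. Remainder: −3x − 8.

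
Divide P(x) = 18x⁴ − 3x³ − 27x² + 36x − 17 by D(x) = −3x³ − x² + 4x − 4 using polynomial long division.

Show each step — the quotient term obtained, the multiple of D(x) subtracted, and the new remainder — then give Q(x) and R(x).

Step 1: lead(18x⁴ − 3x³ − 27x² + 36x − 17) ÷ lead(D) = 18x⁴ ÷ −3x³ = −6x. Subtract (−6x)·D = 18x⁴ + 6x³ − 24x² + 24x. Remainder: −9x³ − 3x² + 12x − 17.
Step 2: lead(−9x³ − 3x² + 12x − 17) ÷ lead(D) = −9x³ ÷ −3x³ = 3. Subtract (3)·D = −9x³ − 3x² + 12x − 12. Remainder: −5.

Q(x) = −6x + 3; R(x) = −5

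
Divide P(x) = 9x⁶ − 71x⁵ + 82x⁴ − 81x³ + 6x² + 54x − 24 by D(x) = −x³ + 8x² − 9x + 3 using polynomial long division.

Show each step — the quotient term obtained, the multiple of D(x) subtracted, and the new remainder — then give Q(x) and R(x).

Q(x) = −9x³ − x² − 9x − 9; R(x) = 3

Step 1: lead(9x⁶ − 71x⁵ + 82x⁴ − 81x³ + 6x² + 54x − 24) ÷ lead(D) = 9x⁶ ÷ −x³ = −9x³. Subtract (−9x³)·D = 9x⁶ − 72x⁵ + 81x⁴ − 27x³. Remainder: x⁵ + x⁴ − 54x³ + 6x² + 54x − 24.
Step 2: lead(x⁵ + x⁴ − 54x³ + 6x² + 54x − 24) ÷ lead(D) = x⁵ ÷ −x³ = −x². Subtract (−x²)·D = x⁵ − 8x⁴ + 9x³ − 3x². Remainder: 9x⁴ − 63x³ + 9x² + 54x − 24.
Step 3: lead(9x⁴ − 63x³ + 9x² + 54x − 24) ÷ lead(D) = 9x⁴ ÷ −x³ = −9x. Subtract (−9x)·D = 9x⁴ − 72x³ + 81x² − 27x. Remainder: 9x³ − 72x² + 81x − 24.
Step 4: lead(9x³ − 72x² + 81x − 24) ÷ lead(D) = 9x³ ÷ −x³ = −9. Subtract (−9)·D = 9x³ − 72x² + 81x − 27. Remainder: 3.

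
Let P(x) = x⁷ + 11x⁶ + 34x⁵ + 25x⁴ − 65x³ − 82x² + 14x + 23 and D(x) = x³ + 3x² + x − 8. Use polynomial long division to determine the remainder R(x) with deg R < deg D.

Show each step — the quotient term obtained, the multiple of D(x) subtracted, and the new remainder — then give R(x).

R(x) = 4x² + 2x − 9

Step 1: lead(x⁷ + 11x⁶ + 34x⁵ + 25x⁴ − 65x³ − 82x² + 14x + 23) ÷ lead(D) = x⁷ ÷ x³ = x⁴. Subtract (x⁴)·D = x⁷ + 3x⁶ + x⁵ − 8x⁴. Remainder: 8x⁶ + 33x⁵ + 33x⁴ − 65x³ − 82x² + 14x + 23.
Step 2: lead(8x⁶ + 33x⁵ + 33x⁴ − 65x³ − 82x² + 14x + 23) ÷ lead(D) = 8x⁶ ÷ x³ = 8x³. Subtract (8x³)·D = 8x⁶ + 24x⁵ + 8x⁴ − 64x³. Remainder: 9x⁵ + 25x⁴ − x³ − 82x² + 14x + 23.
Step 3: lead(9x⁵ + 25x⁴ − x³ − 82x² + 14x + 23) ÷ lead(D) = 9x⁵ ÷ x³ = 9x². Subtract (9x²)·D = 9x⁵ + 27x⁴ + 9x³ − 72x². Remainder: −2x⁴ − 10x³ − 10x² + 14x + 23.
Step 4: lead(−2x⁴ − 10x³ − 10x² + 14x + 23) ÷ lead(D) = −2x⁴ ÷ x³ = −2x. Subtract (−2x)·D = −2x⁴ − 6x³ − 2x² + 16x. Remainder: −4x³ − 8x² − 2x + 23.
Step 5: lead(−4x³ − 8x² − 2x + 23) ÷ lead(D) = −4x³ ÷ x³ = −4. Subtract (−4)·D = −4x³ − 12x² − 4x + 32. Remainder: 4x² + 2x − 9.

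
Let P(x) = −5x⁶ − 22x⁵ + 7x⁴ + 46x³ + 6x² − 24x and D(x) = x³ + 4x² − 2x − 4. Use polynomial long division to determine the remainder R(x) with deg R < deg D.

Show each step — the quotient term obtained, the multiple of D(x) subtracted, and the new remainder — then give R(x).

R(x) = 8

Step 1: lead(−5x⁶ − 22x⁵ + 7x⁴ + 46x³ + 6x² − 24x) ÷ lead(D) = −5x⁶ ÷ x³ = −5x³. Subtract (−5x³)·D = −5x⁶ − 20x⁵ + 10x⁴ + 20x³. Remainder: −2x⁵ − 3x⁴ + 26x³ + 6x² − 24x.
Step 2: lead(−2x⁵ − 3x⁴ + 26x³ + 6x² − 24x) ÷ lead(D) = −2x⁵ ÷ x³ = −2x². Subtract (−2x²)·D = −2x⁵ − 8x⁴ + 4x³ + 8x². Remainder: 5x⁴ + 22x³ − 2x² − 24x.
Step 3: lead(5x⁴ + 22x³ − 2x² − 24x) ÷ lead(D) = 5x⁴ ÷ x³ = 5x. Subtract (5x)·D = 5x⁴ + 20x³ − 10x² − 20x. Remainder: 2x³ + 8x² − 4x.
Step 4: lead(2x³ + 8x² − 4x) ÷ lead(D) = 2x³ ÷ x³ = 2. Subtract (2)·D = 2x³ + 8x² − 4x − 8. Remainder: 8.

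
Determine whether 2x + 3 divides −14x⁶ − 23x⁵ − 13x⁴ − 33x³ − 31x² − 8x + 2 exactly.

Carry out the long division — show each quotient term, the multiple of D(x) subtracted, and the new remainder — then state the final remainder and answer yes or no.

Step 1: lead(−14x⁶ − 23x⁵ − 13x⁴ − 33x³ − 31x² − 8x + 2) ÷ lead(D) = −14x⁶ ÷ 2x = −7x⁵. Subtract (−7x⁵)·D = −14x⁶ − 21x⁵. Remainder: −2x⁵ − 13x⁴ − 33x³ − 31x² − 8x + 2.
Step 2: lead(−2x⁵ − 13x⁴ − 33x³ − 31x² − 8x + 2) ÷ lead(D) = −2x⁵ ÷ 2x = −x⁴. Subtract (−x⁴)·D = −2x⁵ − 3x⁴. Remainder: −10x⁴ − 33x³ − 31x² − 8x + 2.
Step 3: lead(−10x⁴ − 33x³ − 31x² − 8x + 2) ÷ lead(D) = −10x⁴ ÷ 2x = −5x³. Subtract (−5x³)·D = −10x⁴ − 15x³. Remainder: −18x³ − 31x² − 8x + 2.
Step 4: lead(−18x³ − 31x² − 8x + 2) ÷ lead(D) = −18x³ ÷ 2x = −9x². Subtract (−9x²)·D = −18x³ − 27x². Remainder: −4x² − 8x + 2.
Step 5: lead(−4x² − 8x + 2) ÷ lead(D) = −4x² ÷ 2x = −2x. Subtract (−2x)·D = −4x² − 6x. Remainder: −2x + 2.
Step 6: lead(−2x + 2) ÷ lead(D) = −2x ÷ 2x = −1. Subtract (−1)·D = −2x − 3. Remainder: 5.

R(x) = 5, so D(x) is not a factor of P(x). no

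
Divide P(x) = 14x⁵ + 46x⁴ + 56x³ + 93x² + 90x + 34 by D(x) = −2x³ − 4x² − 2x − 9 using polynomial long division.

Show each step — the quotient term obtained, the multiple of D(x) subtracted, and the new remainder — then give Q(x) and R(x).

Q(x) = −7x² − 9x − 3; R(x) = 3x + 7

Step 1: lead(14x⁵ + 46x⁴ + 56x³ + 93x² + 90x + 34) ÷ lead(D) = 14x⁵ ÷ −2x³ = −7x². Subtract (−7x²)·D = 14x⁵ + 28x⁴ + 14x³ + 63x². Remainder: 18x⁴ + 42x³ + 30x² + 90x + 34.
Step 2: lead(18x⁴ + 42x³ + 30x² + 90x + 34) ÷ lead(D) = 18x⁴ ÷ −2x³ = −9x. Subtract (−9x)·D = 18x⁴ + 36x³ + 18x² + 81x. Remainder: 6x³ + 12x² + 9x + 34.
Step 3: lead(6x³ + 12x² + 9x + 34) ÷ lead(D) = 6x³ ÷ −2x³ = −3. Subtract (−3)·D = 6x³ + 12x² + 6x + 27. Remainder: 3x + 7.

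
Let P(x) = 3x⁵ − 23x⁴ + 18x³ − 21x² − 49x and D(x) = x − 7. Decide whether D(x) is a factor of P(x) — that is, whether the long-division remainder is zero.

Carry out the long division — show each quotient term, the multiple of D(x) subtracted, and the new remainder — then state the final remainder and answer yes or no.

R(x) = 0, so D(x) is a factor of P(x). yes

Step 1: lead(3x⁵ − 23x⁴ + 18x³ − 21x² − 49x) ÷ lead(D) = 3x⁵ ÷ x = 3x⁴. Subtract (3x⁴)·D = 3x⁵ − 21x⁴. Remainder: −2x⁴ + 18x³ − 21x² − 49x.
Step 2: lead(−2x⁴ + 18x³ − 21x² − 49x) ÷ lead(D) = −2x⁴ ÷ x = −2x³. Subtract (−2x³)·D = −2x⁴ + 14x³. Remainder: 4x³ − 21x² − 49x.
Step 3: lead(4x³ − 21x² − 49x) ÷ lead(D) = 4x³ ÷ x = 4x². Subtract (4x²)·D = 4x³ − 28x². Remainder: 7x² − 49x.
Step 4: lead(7x² − 49x) ÷ lead(D) = 7x² ÷ x = 7x. Subtract (7x)·D = 7x² − 49x. Remainder: 0.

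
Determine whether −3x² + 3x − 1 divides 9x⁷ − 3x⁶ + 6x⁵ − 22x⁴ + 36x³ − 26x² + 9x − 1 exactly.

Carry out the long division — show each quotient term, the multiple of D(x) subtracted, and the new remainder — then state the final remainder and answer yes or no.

Step 1: lead(9x⁷ − 3x⁶ + 6x⁵ − 22x⁴ + 36x³ − 26x² + 9x − 1) ÷ lead(D) = 9x⁷ ÷ −3x² = −3x⁵. Subtract (−3x⁵)·D = 9x⁷ − 9x⁶ + 3x⁵. Remainder: 6x⁶ + 3x⁵ − 22x⁴ + 36x³ − 26x² + 9x − 1.
Step 2: lead(6x⁶ + 3x⁵ − 22x⁴ + 36x³ − 26x² + 9x − 1) ÷ lead(D) = 6x⁶ ÷ −3x² = −2x⁴. Subtract (−2x⁴)·D = 6x⁶ − 6x⁵ + 2x⁴. Remainder: 9x⁵ − 24x⁴ + 36x³ − 26x² + 9x − 1.
Step 3: lead(9x⁵ − 24x⁴ + 36x³ − 26x² + 9x − 1) ÷ lead(D) = 9x⁵ ÷ −3x² = −3x³. Subtract (−3x³)·D = 9x⁵ − 9x⁴ + 3x³. Remainder: −15x⁴ + 33x³ − 26x² + 9x − 1.
Step 4: lead(−15x⁴ + 33x³ − 26x² + 9x − 1) ÷ lead(D) = −15x⁴ ÷ −3x² = 5x². Subtract (5x²)·D = −15x⁴ + 15x³ − 5x². Remainder: 18x³ − 21x² + 9x − 1.
Step 5: lead(18x³ − 21x² + 9x − 1) ÷ lead(D) = 18x³ ÷ −3x² = −6x. Subtract (−6x)·D = 18x³ − 18x² + 6x. Remainder: −3x² + 3x − 1.
Step 6: lead(−3x² + 3x − 1) ÷ lead(D) = −3x² ÷ −3x² = 1. Subtract (1)·D = −3x² + 3x − 1. Remainder: 0.

R(x) = 0, so D(x) is a factor of P(x). yes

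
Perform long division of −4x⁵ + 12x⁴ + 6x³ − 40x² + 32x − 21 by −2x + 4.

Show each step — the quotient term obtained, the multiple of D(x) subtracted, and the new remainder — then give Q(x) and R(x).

Q(x) = 2x⁴ − 2x³ − 7x² + 6x − 4; R(x) = −5

Step 1: lead(−4x⁵ + 12x⁴ + 6x³ − 40x² + 32x − 21) ÷ lead(D) = −4x⁵ ÷ −2x = 2x⁴. Subtract (2x⁴)·D = −4x⁵ + 8x⁴. Remainder: 4x⁴ + 6x³ − 40x² + 32x − 21.
Step 2: lead(4x⁴ + 6x³ − 40x² + 32x − 21) ÷ lead(D) = 4x⁴ ÷ −2x = −2x³. Subtract (−2x³)·D = 4x⁴ − 8x³. Remainder: 14x³ − 40x² + 32x − 21.
Step 3: lead(14x³ − 40x² + 32x − 21) ÷ lead(D) = 14x³ ÷ −2x = −7x². Subtract (−7x²)·D = 14x³ − 28x². Remainder: −12x² + 32x − 21.
Step 4: lead(−12x² + 32x − 21) ÷ lead(D) = −12x² ÷ −2x = 6x. Subtract (6x)·D = −12x² + 24x. Remainder: 8x − 21.
Step 5: lead(8x − 21) ÷ lead(D) = 8x ÷ −2x = −4. Subtract (−4)·D = 8x − 16. Remainder: −5.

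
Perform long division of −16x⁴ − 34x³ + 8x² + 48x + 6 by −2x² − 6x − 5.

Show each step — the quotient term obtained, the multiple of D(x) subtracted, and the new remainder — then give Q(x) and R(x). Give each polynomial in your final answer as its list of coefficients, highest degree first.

Q = [8, -7, -3]; R = [-5, -9]

Step 1: lead(−16x⁴ − 34x³ + 8x² + 48x + 6) ÷ lead(D) = −16x⁴ ÷ −2x² = 8x². Subtract (8x²)·D = −16x⁴ − 48x³ − 40x². Remainder: 14x³ + 48x² + 48x + 6.
Step 2: lead(14x³ + 48x² + 48x + 6) ÷ lead(D) = 14x³ ÷ −2x² = −7x. Subtract (−7x)·D = 14x³ + 42x² + 35x. Remainder: 6x² + 13x + 6.
Step 3: lead(6x² + 13x + 6) ÷ lead(D) = 6x² ÷ −2x² = −3. Subtract (−3)·D = 6x² + 18x + 15. Remainder: −5x − 9.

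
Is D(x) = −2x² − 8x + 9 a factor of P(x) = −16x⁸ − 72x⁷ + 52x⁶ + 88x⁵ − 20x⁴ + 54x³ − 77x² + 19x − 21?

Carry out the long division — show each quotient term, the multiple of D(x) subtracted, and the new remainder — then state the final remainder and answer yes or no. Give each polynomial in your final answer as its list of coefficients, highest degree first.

Step 1: lead(−16x⁸ − 72x⁷ + 52x⁶ + 88x⁵ − 20x⁴ + 54x³ − 77x² + 19x − 21) ÷ lead(D) = −16x⁸ ÷ −2x² = 8x⁶. Subtract (8x⁶)·D = −16x⁸ − 64x⁷ + 72x⁶. Remainder: −8x⁷ − 20x⁶ + 88x⁵ − 20x⁴ + 54x³ − 77x² + 19x − 21.
Step 2: lead(−8x⁷ − 20x⁶ + 88x⁵ − 20x⁴ + 54x³ − 77x² + 19x − 21) ÷ lead(D) = −8x⁷ ÷ −2x² = 4x⁵. Subtract (4x⁵)·D = −8x⁷ − 32x⁶ + 36x⁵. Remainder: 12x⁶ + 52x⁵ − 20x⁴ + 54x³ − 77x² + 19x − 21.
Step 3: lead(12x⁶ + 52x⁵ − 20x⁴ + 54x³ − 77x² + 19x − 21) ÷ lead(D) = 12x⁶ ÷ −2x² = −6x⁴. Subtract (−6x⁴)·D = 12x⁶ + 48x⁵ − 54x⁴. Remainder: 4x⁵ + 34x⁴ + 54x³ − 77x² + 19x − 21.
Step 4: lead(4x⁵ + 34x⁴ + 54x³ − 77x² + 19x − 21) ÷ lead(D) = 4x⁵ ÷ −2x² = −2x³. Subtract (−2x³)·D = 4x⁵ + 16x⁴ − 18x³. Remainder: 18x⁴ + 72x³ − 77x² + 19x − 21.
Step 5: lead(18x⁴ + 72x³ − 77x² + 19x − 21) ÷ lead(D) = 18x⁴ ÷ −2x² = −9x². Subtract (−9x²)·D = 18x⁴ + 72x³ − 81x². Remainder: 4x² + 19x − 21.
Step 6: lead(4x² + 19x − 21) ÷ lead(D) = 4x² ÷ −2x² = −2. Subtract (−2)·D = 4x² + 16x − 18. Remainder: 3x − 3.

R = [3, -3], so D(x) is not a factor of P(x). no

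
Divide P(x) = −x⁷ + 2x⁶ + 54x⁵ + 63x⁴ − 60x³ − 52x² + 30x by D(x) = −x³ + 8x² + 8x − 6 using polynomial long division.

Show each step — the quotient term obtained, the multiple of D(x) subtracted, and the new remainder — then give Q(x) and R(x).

Step 1: lead(−x⁷ + 2x⁶ + 54x⁵ + 63x⁴ − 60x³ − 52x² + 30x) ÷ lead(D) = −x⁷ ÷ −x³ = x⁴. Subtract (x⁴)·D = −x⁷ + 8x⁶ + 8x⁵ − 6x⁴. Remainder: −6x⁶ + 46x⁵ + 69x⁴ − 60x³ − 52x² + 30x.
Step 2: lead(−6x⁶ + 46x⁵ + 69x⁴ − 60x³ − 52x² + 30x) ÷ lead(D) = −6x⁶ ÷ −x³ = 6x³. Subtract (6x³)·D = −6x⁶ + 48x⁵ + 48x⁴ − 36x³. Remainder: −2x⁵ + 21x⁴ − 24x³ − 52x² + 30x.
Step 3: lead(−2x⁵ + 21x⁴ − 24x³ − 52x² + 30x) ÷ lead(D) = −2x⁵ ÷ −x³ = 2x². Subtract (2x²)·D = −2x⁵ + 16x⁴ + 16x³ − 12x². Remainder: 5x⁴ − 40x³ − 40x² + 30x.
Step 4: lead(5x⁴ − 40x³ − 40x² + 30x) ÷ lead(D) = 5x⁴ ÷ −x³ = −5x. Subtract (−5x)·D = 5x⁴ − 40x³ − 40x² + 30x. Remainder: 0.

Q(x) = x⁴ + 6x³ + 2x² − 5x; R(x) = 0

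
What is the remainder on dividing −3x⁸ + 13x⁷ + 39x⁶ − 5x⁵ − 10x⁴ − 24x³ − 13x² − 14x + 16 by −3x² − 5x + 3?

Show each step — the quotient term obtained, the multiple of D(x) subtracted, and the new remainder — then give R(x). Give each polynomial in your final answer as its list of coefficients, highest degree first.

R = [4]

Step 1: lead(−3x⁸ + 13x⁷ + 39x⁶ − 5x⁵ − 10x⁴ − 24x³ − 13x² − 14x + 16) ÷ lead(D) = −3x⁸ ÷ −3x² = x⁶. Subtract (x⁶)·D = −3x⁸ − 5x⁷ + 3x⁶. Remainder: 18x⁷ + 36x⁶ − 5x⁵ − 10x⁴ − 24x³ − 13x² − 14x + 16.
Step 2: lead(18x⁷ + 36x⁶ − 5x⁵ − 10x⁴ − 24x³ − 13x² − 14x + 16) ÷ lead(D) = 18x⁷ ÷ −3x² = −6x⁵. Subtract (−6x⁵)·D = 18x⁷ + 30x⁶ − 18x⁵. Remainder: 6x⁶ + 13x⁵ − 10x⁴ − 24x³ − 13x² − 14x + 16.
Step 3: lead(6x⁶ + 13x⁵ − 10x⁴ − 24x³ − 13x² − 14x + 16) ÷ lead(D) = 6x⁶ ÷ −3x² = −2x⁴. Subtract (−2x⁴)·D = 6x⁶ + 10x⁵ − 6x⁴. Remainder: 3x⁵ − 4x⁴ − 24x³ − 13x² − 14x + 16.
Step 4: lead(3x⁵ − 4x⁴ − 24x³ − 13x² − 14x + 16) ÷ lead(D) = 3x⁵ ÷ −3x² = −x³. Subtract (−x³)·D = 3x⁵ + 5x⁴ − 3x³. Remainder: −9x⁴ − 21x³ − 13x² − 14x + 16.
Step 5: lead(−9x⁴ − 21x³ − 13x² − 14x + 16) ÷ lead(D) = −9x⁴ ÷ −3x² = 3x². Subtract (3x²)·D = −9x⁴ − 15x³ + 9x². Remainder: −6x³ − 22x² − 14x + 16.
Step 6: lead(−6x³ − 22x² − 14x + 16) ÷ lead(D) = −6x³ ÷ −3x² = 2x. Subtract (2x)·D = −6x³ − 10x² + 6x. Remainder: −12x² − 20x + 16.
Step 7: lead(−12x² − 20x + 16) ÷ lead(D) = −12x² ÷ −3x² = 4. Subtract (4)·D = −12x² − 20x + 12. Remainder: 4.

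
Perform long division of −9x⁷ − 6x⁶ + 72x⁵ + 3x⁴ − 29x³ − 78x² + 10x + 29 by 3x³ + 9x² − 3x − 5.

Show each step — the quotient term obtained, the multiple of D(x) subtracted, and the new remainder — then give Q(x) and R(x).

Step 1: lead(−9x⁷ − 6x⁶ + 72x⁵ + 3x⁴ − 29x³ − 78x² + 10x + 29) ÷ lead(D) = −9x⁷ ÷ 3x³ = −3x⁴. Subtract (−3x⁴)·D = −9x⁷ − 27x⁶ + 9x⁵ + 15x⁴. Remainder: 21x⁶ + 63x⁵ − 12x⁴ − 29x³ − 78x² + 10x + 29.
Step 2: lead(21x⁶ + 63x⁵ − 12x⁴ − 29x³ − 78x² + 10x + 29) ÷ lead(D) = 21x⁶ ÷ 3x³ = 7x³. Subtract (7x³)·D = 21x⁶ + 63x⁵ − 21x⁴ − 35x³. Remainder: 9x⁴ + 6x³ − 78x² + 10x + 29.
Step 3: lead(9x⁴ + 6x³ − 78x² + 10x + 29) ÷ lead(D) = 9x⁴ ÷ 3x³ = 3x. Subtract (3x)·D = 9x⁴ + 27x³ − 9x² − 15x. Remainder: −21x³ − 69x² + 25x + 29.
Step 4: lead(−21x³ − 69x² + 25x + 29) ÷ lead(D) = −21x³ ÷ 3x³ = −7. Subtract (−7)·D = −21x³ − 63x² + 21x + 35. Remainder: −6x² + 4x − 6.

Q(x) = −3x⁴ + 7x³ + 3x − 7; R(x) = −6x² + 4x − 6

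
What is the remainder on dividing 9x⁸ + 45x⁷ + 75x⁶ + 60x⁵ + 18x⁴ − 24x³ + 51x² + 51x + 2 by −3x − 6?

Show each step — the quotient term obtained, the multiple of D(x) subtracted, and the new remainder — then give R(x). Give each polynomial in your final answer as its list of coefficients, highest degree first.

Step 1: lead(9x⁸ + 45x⁷ + 75x⁶ + 60x⁵ + 18x⁴ − 24x³ + 51x² + 51x + 2) ÷ lead(D) = 9x⁸ ÷ −3x = −3x⁷. Subtract (−3x⁷)·D = 9x⁸ + 18x⁷. Remainder: 27x⁷ + 75x⁶ + 60x⁵ + 18x⁴ − 24x³ + 51x² + 51x + 2.
Step 2: lead(27x⁷ + 75x⁶ + 60x⁵ + 18x⁴ − 24x³ + 51x² + 51x + 2) ÷ lead(D) = 27x⁷ ÷ −3x = −9x⁶. Subtract (−9x⁶)·D = 27x⁷ + 54x⁶. Remainder: 21x⁶ + 60x⁵ + 18x⁴ − 24x³ + 51x² + 51x + 2.
Step 3: lead(21x⁶ + 60x⁵ + 18x⁴ − 24x³ + 51x² + 51x + 2) ÷ lead(D) = 21x⁶ ÷ −3x = −7x⁵. Subtract (−7x⁵)·D = 21x⁶ + 42x⁵. Remainder: 18x⁵ + 18x⁴ − 24x³ + 51x² + 51x + 2.
Step 4: lead(18x⁵ + 18x⁴ − 24x³ + 51x² + 51x + 2) ÷ lead(D) = 18x⁵ ÷ −3x = −6x⁴. Subtract (−6x⁴)·D = 18x⁵ + 36x⁴. Remainder: −18x⁴ − 24x³ + 51x² + 51x + 2.
Step 5: lead(−18x⁴ − 24x³ + 51x² + 51x + 2) ÷ lead(D) = −18x⁴ ÷ −3x = 6x³. Subtract (6x³)·D = −18x⁴ − 36x³. Remainder: 12x³ + 51x² + 51x + 2.
Step 6: lead(12x³ + 51x² + 51x + 2) ÷ lead(D) = 12x³ ÷ −3x = −4x². Subtract (−4x²)·D = 12x³ + 24x². Remainder: 27x² + 51x + 2.
Step 7: lead(27x² + 51x + 2) ÷ lead(D) = 27x² ÷ −3x = −9x. Subtract (−9x)·D = 27x² + 54x. Remainder: −3x + 2.
Step 8: lead(−3x + 2) ÷ lead(D) = −3x ÷ −3x = 1. Subtract (1)·D = −3x − 6. Remainder: 8.

R = [8]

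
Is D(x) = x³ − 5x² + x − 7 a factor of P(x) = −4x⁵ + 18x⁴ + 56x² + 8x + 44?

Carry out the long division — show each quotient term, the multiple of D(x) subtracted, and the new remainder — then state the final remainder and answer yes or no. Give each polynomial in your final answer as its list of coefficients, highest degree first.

Step 1: lead(−4x⁵ + 18x⁴ + 56x² + 8x + 44) ÷ lead(D) = −4x⁵ ÷ x³ = −4x². Subtract (−4x²)·D = −4x⁵ + 20x⁴ − 4x³ + 28x². Remainder: −2x⁴ + 4x³ + 28x² + 8x + 44.
Step 2: lead(−2x⁴ + 4x³ + 28x² + 8x + 44) ÷ lead(D) = −2x⁴ ÷ x³ = −2x. Subtract (−2x)·D = −2x⁴ + 10x³ − 2x² + 14x. Remainder: −6x³ + 30x² − 6x + 44.
Step 3: lead(−6x³ + 30x² − 6x + 44) ÷ lead(D) = −6x³ ÷ x³ = −6. Subtract (−6)·D = −6x³ + 30x² − 6x + 42. Remainder: 2.

R = [2], so D(x) is not a factor of P(x). no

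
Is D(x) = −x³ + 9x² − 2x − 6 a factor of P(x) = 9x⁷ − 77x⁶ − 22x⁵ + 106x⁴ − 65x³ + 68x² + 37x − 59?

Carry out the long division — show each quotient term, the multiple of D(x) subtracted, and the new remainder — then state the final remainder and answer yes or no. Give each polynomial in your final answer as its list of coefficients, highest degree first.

R = [-5, 7, -5], so D(x) is not a factor of P(x). no

Step 1: lead(9x⁷ − 77x⁶ − 22x⁵ + 106x⁴ − 65x³ + 68x² + 37x − 59) ÷ lead(D) = 9x⁷ ÷ −x³ = −9x⁴. Subtract (−9x⁴)·D = 9x⁷ − 81x⁶ + 18x⁵ + 54x⁴. Remainder: 4x⁶ − 40x⁵ + 52x⁴ − 65x³ + 68x² + 37x − 59.
Step 2: lead(4x⁶ − 40x⁵ + 52x⁴ − 65x³ + 68x² + 37x − 59) ÷ lead(D) = 4x⁶ ÷ −x³ = −4x³. Subtract (−4x³)·D = 4x⁶ − 36x⁵ + 8x⁴ + 24x³. Remainder: −4x⁵ + 44x⁴ − 89x³ + 68x² + 37x − 59.
Step 3: lead(−4x⁵ + 44x⁴ − 89x³ + 68x² + 37x − 59) ÷ lead(D) = −4x⁵ ÷ −x³ = 4x². Subtract (4x²)·D = −4x⁵ + 36x⁴ − 8x³ − 24x². Remainder: 8x⁴ − 81x³ + 92x² + 37x − 59.
Step 4: lead(8x⁴ − 81x³ + 92x² + 37x − 59) ÷ lead(D) = 8x⁴ ÷ −x³ = −8x. Subtract (−8x)·D = 8x⁴ − 72x³ + 16x² + 48x. Remainder: −9x³ + 76x² − 11x − 59.
Step 5: lead(−9x³ + 76x² − 11x − 59) ÷ lead(D) = −9x³ ÷ −x³ = 9. Subtract (9)·D = −9x³ + 81x² − 18x − 54. Remainder: −5x² + 7x − 5.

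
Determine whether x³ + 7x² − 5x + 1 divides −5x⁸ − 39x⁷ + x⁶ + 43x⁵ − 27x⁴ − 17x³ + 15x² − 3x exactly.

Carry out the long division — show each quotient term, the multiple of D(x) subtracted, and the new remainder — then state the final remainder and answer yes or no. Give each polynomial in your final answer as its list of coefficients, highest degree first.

Step 1: lead(−5x⁸ − 39x⁷ + x⁶ + 43x⁵ − 27x⁴ − 17x³ + 15x² − 3x) ÷ lead(D) = −5x⁸ ÷ x³ = −5x⁵. Subtract (−5x⁵)·D = −5x⁸ − 35x⁷ + 25x⁶ − 5x⁵. Remainder: −4x⁷ − 24x⁶ + 48x⁵ − 27x⁴ − 17x³ + 15x² − 3x.
Step 2: lead(−4x⁷ − 24x⁶ + 48x⁵ − 27x⁴ − 17x³ + 15x² − 3x) ÷ lead(D) = −4x⁷ ÷ x³ = −4x⁴. Subtract (−4x⁴)·D = −4x⁷ − 28x⁶ + 20x⁵ − 4x⁴. Remainder: 4x⁶ + 28x⁵ − 23x⁴ − 17x³ + 15x² − 3x.
Step 3: lead(4x⁶ + 28x⁵ − 23x⁴ − 17x³ + 15x² − 3x) ÷ lead(D) = 4x⁶ ÷ x³ = 4x³. Subtract (4x³)·D = 4x⁶ + 28x⁵ − 20x⁴ + 4x³. Remainder: −3x⁴ − 21x³ + 15x² − 3x.
Step 4: lead(−3x⁴ − 21x³ + 15x² − 3x) ÷ lead(D) = −3x⁴ ÷ x³ = −3x. Subtract (−3x)·D = −3x⁴ − 21x³ + 15x² − 3x. Remainder: 0.

R = [0], so D(x) is a factor of P(x). yes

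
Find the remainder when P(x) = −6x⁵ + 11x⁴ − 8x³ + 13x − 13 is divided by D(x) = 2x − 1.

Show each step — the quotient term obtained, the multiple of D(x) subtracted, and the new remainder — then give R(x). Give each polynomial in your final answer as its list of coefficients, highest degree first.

Step 1: lead(−6x⁵ + 11x⁴ − 8x³ + 13x − 13) ÷ lead(D) = −6x⁵ ÷ 2x = −3x⁴. Subtract (−3x⁴)·D = −6x⁵ + 3x⁴. Remainder: 8x⁴ − 8x³ + 13x − 13.
Step 2: lead(8x⁴ − 8x³ + 13x − 13) ÷ lead(D) = 8x⁴ ÷ 2x = 4x³. Subtract (4x³)·D = 8x⁴ − 4x³. Remainder: −4x³ + 13x − 13.
Step 3: lead(−4x³ + 13x − 13) ÷ lead(D) = −4x³ ÷ 2x = −2x². Subtract (−2x²)·D = −4x³ + 2x². Remainder: −2x² + 13x − 13.
Step 4: lead(−2x² + 13x − 13) ÷ lead(D) = −2x² ÷ 2x = −x. Subtract (−x)·D = −2x² + x. Remainder: 12x − 13.
Step 5: lead(12x − 13) ÷ lead(D) = 12x ÷ 2x = 6. Subtract (6)·D = 12x − 6. Remainder: −7.

R = [-7]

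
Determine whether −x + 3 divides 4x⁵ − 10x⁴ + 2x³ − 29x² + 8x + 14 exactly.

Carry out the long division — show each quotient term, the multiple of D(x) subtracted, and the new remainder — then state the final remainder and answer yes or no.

R(x) = −7, so D(x) is not a factor of P(x). no

Step 1: lead(4x⁵ − 10x⁴ + 2x³ − 29x² + 8x + 14) ÷ lead(D) = 4x⁵ ÷ −x = −4x⁴. Subtract (−4x⁴)·D = 4x⁵ − 12x⁴. Remainder: 2x⁴ + 2x³ − 29x² + 8x + 14.
Step 2: lead(2x⁴ + 2x³ − 29x² + 8x + 14) ÷ lead(D) = 2x⁴ ÷ −x = −2x³. Subtract (−2x³)·D = 2x⁴ − 6x³. Remainder: 8x³ − 29x² + 8x + 14.
Step 3: lead(8x³ − 29x² + 8x + 14) ÷ lead(D) = 8x³ ÷ −x = −8x². Subtract (−8x²)·D = 8x³ − 24x². Remainder: −5x² + 8x + 14.
Step 4: lead(−5x² + 8x + 14) ÷ lead(D) = −5x² ÷ −x = 5x. Subtract (5x)·D = −5x² + 15x. Remainder: −7x + 14.
Step 5: lead(−7x + 14) ÷ lead(D) = −7x ÷ −x = 7. Subtract (7)·D = −7x + 21. Remainder: −7.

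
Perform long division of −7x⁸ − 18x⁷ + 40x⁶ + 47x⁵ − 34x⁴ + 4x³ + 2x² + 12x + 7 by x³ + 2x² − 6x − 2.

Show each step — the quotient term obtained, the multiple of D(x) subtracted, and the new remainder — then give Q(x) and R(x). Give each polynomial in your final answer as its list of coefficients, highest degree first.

Q = [-7, -4, 6, -3, 0, -2]; R = [3]

Step 1: lead(−7x⁸ − 18x⁷ + 40x⁶ + 47x⁵ − 34x⁴ + 4x³ + 2x² + 12x + 7) ÷ lead(D) = −7x⁸ ÷ x³ = −7x⁵. Subtract (−7x⁵)·D = −7x⁸ − 14x⁷ + 42x⁶ + 14x⁵. Remainder: −4x⁷ − 2x⁶ + 33x⁵ − 34x⁴ + 4x³ + 2x² + 12x + 7.
Step 2: lead(−4x⁷ − 2x⁶ + 33x⁵ − 34x⁴ + 4x³ + 2x² + 12x + 7) ÷ lead(D) = −4x⁷ ÷ x³ = −4x⁴. Subtract (−4x⁴)·D = −4x⁷ − 8x⁶ + 24x⁵ + 8x⁴. Remainder: 6x⁶ + 9x⁵ − 42x⁴ + 4x³ + 2x² + 12x + 7.
Step 3: lead(6x⁶ + 9x⁵ − 42x⁴ + 4x³ + 2x² + 12x + 7) ÷ lead(D) = 6x⁶ ÷ x³ = 6x³. Subtract (6x³)·D = 6x⁶ + 12x⁵ − 36x⁴ − 12x³. Remainder: −3x⁵ − 6x⁴ + 16x³ + 2x² + 12x + 7.
Step 4: lead(−3x⁵ − 6x⁴ + 16x³ + 2x² + 12x + 7) ÷ lead(D) = −3x⁵ ÷ x³ = −3x². Subtract (−3x²)·D = −3x⁵ − 6x⁴ + 18x³ + 6x². Remainder: −2x³ − 4x² + 12x + 7.
Step 5: lead(−2x³ − 4x² + 12x + 7) ÷ lead(D) = −2x³ ÷ x³ = −2. Subtract (−2)·D = −2x³ − 4x² + 12x + 4. Remainder: 3.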